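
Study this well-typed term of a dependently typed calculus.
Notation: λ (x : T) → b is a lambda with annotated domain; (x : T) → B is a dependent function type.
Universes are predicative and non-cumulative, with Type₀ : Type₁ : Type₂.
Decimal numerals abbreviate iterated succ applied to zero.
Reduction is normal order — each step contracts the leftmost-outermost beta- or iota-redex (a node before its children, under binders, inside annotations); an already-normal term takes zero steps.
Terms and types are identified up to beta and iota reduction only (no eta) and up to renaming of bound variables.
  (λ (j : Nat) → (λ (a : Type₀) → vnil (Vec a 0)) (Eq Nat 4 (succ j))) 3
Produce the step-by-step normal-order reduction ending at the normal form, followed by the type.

reduction (normal order):
  (λ (j : Nat) → (λ (a : Type₀) → vnil (Vec a 0)) (Eq Nat 4 (succ j))) 3
  ~> (λ (j : Type₀) → vnil (Vec j 0)) (Eq Nat 4 4)
  ~> vnil (Vec (Eq Nat 4 4) 0)
type:
  Vec (Vec (Eq Nat 4 4) 0) 0


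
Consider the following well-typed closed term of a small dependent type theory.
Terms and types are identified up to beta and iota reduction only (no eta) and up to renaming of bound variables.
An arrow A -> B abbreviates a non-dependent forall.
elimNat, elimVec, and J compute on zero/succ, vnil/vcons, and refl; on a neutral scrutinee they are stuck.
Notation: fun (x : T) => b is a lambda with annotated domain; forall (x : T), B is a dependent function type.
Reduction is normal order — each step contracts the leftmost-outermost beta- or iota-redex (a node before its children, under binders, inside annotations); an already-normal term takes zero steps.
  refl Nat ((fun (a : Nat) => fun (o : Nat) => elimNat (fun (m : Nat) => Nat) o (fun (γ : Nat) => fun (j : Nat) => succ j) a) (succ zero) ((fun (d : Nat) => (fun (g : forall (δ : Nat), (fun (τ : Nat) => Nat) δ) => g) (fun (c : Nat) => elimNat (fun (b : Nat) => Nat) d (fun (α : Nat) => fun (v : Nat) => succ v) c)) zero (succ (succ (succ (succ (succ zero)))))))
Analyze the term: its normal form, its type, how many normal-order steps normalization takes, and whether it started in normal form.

normal form:
  refl Nat (succ (succ (succ (succ (succ (succ zero))))))
the term's type:
  Eq Nat (succ (succ (succ (succ (succ (succ zero)))))) (succ (succ (succ (succ (succ (succ zero))))))
reduction steps (normal order): 25
started in normal form: no
first contracted redex: a beta-redex


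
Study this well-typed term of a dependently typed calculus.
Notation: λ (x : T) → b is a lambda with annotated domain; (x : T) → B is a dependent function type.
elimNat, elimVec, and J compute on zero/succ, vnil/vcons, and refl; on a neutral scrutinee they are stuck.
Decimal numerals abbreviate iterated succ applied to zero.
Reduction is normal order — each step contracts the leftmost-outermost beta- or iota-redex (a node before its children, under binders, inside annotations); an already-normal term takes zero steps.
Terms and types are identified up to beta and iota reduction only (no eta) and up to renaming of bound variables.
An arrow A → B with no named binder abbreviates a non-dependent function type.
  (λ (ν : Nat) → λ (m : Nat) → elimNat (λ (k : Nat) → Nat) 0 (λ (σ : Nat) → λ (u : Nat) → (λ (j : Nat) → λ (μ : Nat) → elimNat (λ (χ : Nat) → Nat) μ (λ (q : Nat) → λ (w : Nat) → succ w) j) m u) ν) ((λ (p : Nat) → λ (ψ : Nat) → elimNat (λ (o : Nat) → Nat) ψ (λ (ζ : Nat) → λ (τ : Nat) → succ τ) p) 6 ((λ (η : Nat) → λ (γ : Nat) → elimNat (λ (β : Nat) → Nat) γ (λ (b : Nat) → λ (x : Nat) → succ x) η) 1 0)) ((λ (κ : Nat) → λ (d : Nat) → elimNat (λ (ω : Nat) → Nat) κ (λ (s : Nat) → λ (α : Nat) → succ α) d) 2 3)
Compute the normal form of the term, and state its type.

normal form:
  35
inferred type:
  Nat


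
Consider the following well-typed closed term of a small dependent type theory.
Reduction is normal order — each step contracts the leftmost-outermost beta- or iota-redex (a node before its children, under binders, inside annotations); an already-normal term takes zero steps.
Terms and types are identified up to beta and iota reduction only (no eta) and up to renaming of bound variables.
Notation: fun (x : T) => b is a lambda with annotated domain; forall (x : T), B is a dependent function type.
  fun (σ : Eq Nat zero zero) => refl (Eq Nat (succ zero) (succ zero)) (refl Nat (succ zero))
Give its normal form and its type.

resulting normal form:
  fun (σ : Eq Nat zero zero) => refl (Eq Nat (succ zero) (succ zero)) (refl Nat (succ zero))
inferred type:
  forall (σ : Eq Nat zero zero), Eq (Eq Nat (succ zero) (succ zero)) (refl Nat (succ zero)) (refl Nat (succ zero))


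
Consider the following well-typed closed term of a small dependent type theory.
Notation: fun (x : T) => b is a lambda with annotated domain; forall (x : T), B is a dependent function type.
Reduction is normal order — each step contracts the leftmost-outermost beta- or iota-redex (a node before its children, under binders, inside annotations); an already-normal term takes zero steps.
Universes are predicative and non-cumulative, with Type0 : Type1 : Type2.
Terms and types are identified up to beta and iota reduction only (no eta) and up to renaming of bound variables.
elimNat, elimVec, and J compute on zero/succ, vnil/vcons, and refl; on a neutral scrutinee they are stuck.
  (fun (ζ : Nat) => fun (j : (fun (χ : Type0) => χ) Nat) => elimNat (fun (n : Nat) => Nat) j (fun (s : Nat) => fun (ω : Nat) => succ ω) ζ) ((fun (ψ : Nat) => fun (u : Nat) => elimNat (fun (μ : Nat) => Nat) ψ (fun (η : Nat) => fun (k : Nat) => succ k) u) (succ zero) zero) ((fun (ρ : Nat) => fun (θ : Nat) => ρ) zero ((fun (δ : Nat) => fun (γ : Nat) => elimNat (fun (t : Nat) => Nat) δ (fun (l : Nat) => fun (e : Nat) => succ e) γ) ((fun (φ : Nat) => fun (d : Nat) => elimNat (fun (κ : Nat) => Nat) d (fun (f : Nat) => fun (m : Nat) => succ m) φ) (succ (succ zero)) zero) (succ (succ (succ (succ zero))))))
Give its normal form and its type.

resulting normal form:
  succ zero
type:
  Nat
observation: the first redex contracted is a beta-redex; the normal form is reached in 11 normal-order steps.


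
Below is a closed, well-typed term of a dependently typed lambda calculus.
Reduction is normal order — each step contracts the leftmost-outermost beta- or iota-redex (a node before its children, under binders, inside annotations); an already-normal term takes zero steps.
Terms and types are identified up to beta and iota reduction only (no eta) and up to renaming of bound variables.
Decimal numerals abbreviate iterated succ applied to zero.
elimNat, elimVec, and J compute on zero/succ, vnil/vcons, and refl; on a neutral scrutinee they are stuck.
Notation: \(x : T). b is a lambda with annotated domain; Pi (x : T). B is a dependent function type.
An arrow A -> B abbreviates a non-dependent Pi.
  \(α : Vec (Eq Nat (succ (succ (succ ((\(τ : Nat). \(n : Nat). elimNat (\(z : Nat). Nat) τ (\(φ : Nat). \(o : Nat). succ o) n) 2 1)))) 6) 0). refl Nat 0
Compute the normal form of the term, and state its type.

normal form:
  \(α : Vec (Eq Nat 6 6) 0). refl Nat 0
the term's type:
  Vec (Eq Nat 6 6) 0 -> Eq Nat 0 0


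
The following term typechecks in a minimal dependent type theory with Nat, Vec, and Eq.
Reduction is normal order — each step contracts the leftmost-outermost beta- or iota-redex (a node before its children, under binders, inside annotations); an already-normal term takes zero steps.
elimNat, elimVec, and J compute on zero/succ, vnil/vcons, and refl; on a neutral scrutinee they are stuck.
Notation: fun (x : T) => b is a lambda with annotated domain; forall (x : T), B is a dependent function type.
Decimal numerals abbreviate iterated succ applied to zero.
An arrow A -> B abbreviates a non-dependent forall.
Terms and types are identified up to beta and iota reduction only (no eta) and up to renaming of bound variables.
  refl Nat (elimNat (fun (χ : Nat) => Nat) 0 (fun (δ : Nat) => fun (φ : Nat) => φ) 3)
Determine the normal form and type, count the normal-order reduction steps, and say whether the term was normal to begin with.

normal form:
  refl Nat 0
type:
  Eq Nat 0 0
reduction steps (normal order): 10
term was already normal: no
first contracted redex: an elimNat iota-redex


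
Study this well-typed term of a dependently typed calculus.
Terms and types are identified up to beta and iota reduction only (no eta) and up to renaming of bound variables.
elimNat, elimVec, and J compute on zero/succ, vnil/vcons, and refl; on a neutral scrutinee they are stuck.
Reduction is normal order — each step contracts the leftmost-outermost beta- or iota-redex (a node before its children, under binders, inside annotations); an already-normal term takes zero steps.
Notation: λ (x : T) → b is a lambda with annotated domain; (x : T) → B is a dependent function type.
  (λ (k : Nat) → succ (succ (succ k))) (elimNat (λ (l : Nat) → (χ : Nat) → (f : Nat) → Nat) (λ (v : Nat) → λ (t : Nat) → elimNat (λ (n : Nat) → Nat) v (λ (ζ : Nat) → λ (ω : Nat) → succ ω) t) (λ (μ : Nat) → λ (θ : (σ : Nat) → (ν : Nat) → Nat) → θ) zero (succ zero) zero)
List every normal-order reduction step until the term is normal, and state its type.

normal-order reduction sequence:
  (λ (k : Nat) → succ (succ (succ k))) (elimNat (λ (l : Nat) → (χ : Nat) → (f : Nat) → Nat) (λ (v : Nat) → λ (t : Nat) → elimNat (λ (n : Nat) → Nat) v (λ (ζ : Nat) → λ (ω : Nat) → succ ω) t) (λ (μ : Nat) → λ (θ : (σ : Nat) → (ν : Nat) → Nat) → θ) zero (succ zero) zero)
  ~> succ (succ (succ (elimNat (λ (k : Nat) → (l : Nat) → (χ : Nat) → Nat) (λ (f : Nat) → λ (v : Nat) → elimNat (λ (t : Nat) → Nat) f (λ (n : Nat) → λ (ζ : Nat) → succ ζ) v) (λ (ω : Nat) → λ (μ : (θ : Nat) → (σ : Nat) → Nat) → μ) zero (succ zero) zero)))
  ~> succ (succ (succ ((λ (k : Nat) → λ (l : Nat) → elimNat (λ (χ : Nat) → Nat) k (λ (f : Nat) → λ (v : Nat) → succ v) l) (succ zero) zero)))
  ~> succ (succ (succ ((λ (k : Nat) → elimNat (λ (l : Nat) → Nat) (succ zero) (λ (χ : Nat) → λ (f : Nat) → succ f) k) zero)))
  ~> succ (succ (succ (elimNat (λ (k : Nat) → Nat) (succ zero) (λ (l : Nat) → λ (χ : Nat) → succ χ) zero)))
  ~> succ (succ (succ (succ zero)))
inferred type:
  Nat


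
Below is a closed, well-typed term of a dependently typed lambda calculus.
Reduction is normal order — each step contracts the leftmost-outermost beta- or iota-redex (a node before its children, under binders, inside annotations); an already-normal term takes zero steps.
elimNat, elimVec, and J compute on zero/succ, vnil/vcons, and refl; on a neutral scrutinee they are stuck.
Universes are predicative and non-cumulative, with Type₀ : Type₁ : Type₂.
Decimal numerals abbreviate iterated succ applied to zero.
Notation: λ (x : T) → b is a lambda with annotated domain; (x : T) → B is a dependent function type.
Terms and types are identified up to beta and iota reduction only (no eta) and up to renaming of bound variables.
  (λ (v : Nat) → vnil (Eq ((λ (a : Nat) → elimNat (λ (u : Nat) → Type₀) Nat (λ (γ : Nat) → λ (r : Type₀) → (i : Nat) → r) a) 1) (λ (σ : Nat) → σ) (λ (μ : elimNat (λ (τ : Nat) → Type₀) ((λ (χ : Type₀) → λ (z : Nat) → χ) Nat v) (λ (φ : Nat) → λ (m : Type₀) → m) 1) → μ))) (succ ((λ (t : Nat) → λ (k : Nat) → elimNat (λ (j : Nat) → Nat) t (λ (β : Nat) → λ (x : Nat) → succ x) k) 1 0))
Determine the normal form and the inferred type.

reduced normal form:
  vnil (Eq ((v : Nat) → Nat) (λ (a : Nat) → a) (λ (u : Nat) → u))
the term's type:
  Vec (Eq ((v : Nat) → Nat) (λ (a : Nat) → a) (λ (u : Nat) → u)) 0
observation: the leftmost-outermost redex is a beta-redex, and normalization takes 12 steps.


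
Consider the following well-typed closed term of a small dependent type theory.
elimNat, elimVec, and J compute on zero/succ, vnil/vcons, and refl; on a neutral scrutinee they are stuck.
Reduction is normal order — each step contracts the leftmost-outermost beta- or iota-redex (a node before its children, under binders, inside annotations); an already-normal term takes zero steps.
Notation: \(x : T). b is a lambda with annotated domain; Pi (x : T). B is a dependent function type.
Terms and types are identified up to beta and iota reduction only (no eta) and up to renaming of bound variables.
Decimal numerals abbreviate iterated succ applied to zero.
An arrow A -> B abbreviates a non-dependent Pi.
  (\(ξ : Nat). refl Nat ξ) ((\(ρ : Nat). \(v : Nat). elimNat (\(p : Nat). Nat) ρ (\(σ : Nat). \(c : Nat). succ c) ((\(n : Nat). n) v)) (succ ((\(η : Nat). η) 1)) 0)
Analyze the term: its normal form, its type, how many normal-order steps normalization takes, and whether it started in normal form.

normal form:
  refl Nat 2
type:
  Eq Nat 2 2
reduction steps (normal order): 6
already normal: no
first redex: a beta-redex


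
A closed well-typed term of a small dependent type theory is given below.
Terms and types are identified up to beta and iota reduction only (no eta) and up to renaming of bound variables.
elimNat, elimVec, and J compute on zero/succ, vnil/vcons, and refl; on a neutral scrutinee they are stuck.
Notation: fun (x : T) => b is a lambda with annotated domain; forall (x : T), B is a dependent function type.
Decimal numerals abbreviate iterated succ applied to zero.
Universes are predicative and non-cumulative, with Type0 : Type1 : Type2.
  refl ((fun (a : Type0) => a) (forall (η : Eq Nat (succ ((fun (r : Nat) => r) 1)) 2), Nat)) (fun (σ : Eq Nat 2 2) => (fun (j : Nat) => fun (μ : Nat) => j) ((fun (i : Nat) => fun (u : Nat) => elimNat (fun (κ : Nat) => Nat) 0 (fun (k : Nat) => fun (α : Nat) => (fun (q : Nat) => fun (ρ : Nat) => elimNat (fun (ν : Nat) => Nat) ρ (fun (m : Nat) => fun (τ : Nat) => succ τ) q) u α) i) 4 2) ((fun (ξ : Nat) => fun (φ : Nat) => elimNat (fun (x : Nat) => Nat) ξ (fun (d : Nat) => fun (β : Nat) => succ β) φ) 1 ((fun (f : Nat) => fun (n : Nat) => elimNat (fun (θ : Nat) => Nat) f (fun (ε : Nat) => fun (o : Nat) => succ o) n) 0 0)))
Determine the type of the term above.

the term's type:
  Eq (forall (a : Eq Nat 2 2), Nat) (fun (η : Eq Nat 2 2) => 8) (fun (r : Eq Nat 2 2) => 8)


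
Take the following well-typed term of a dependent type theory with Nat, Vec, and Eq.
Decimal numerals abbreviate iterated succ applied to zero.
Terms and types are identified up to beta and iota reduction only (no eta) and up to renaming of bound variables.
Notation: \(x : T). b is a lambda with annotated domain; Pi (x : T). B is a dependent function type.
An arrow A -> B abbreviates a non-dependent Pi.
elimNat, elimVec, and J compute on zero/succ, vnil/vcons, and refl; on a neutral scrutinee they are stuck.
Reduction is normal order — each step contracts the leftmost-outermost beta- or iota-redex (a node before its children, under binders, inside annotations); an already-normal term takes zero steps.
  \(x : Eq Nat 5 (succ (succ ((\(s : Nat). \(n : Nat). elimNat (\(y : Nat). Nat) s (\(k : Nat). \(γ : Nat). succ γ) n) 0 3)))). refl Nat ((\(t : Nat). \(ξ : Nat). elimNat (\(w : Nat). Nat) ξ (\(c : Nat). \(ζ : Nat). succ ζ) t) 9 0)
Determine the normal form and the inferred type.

reduced normal form:
  \(x : Eq Nat 5 5). refl Nat 9
type:
  Eq Nat 5 5 -> Eq Nat 9 9


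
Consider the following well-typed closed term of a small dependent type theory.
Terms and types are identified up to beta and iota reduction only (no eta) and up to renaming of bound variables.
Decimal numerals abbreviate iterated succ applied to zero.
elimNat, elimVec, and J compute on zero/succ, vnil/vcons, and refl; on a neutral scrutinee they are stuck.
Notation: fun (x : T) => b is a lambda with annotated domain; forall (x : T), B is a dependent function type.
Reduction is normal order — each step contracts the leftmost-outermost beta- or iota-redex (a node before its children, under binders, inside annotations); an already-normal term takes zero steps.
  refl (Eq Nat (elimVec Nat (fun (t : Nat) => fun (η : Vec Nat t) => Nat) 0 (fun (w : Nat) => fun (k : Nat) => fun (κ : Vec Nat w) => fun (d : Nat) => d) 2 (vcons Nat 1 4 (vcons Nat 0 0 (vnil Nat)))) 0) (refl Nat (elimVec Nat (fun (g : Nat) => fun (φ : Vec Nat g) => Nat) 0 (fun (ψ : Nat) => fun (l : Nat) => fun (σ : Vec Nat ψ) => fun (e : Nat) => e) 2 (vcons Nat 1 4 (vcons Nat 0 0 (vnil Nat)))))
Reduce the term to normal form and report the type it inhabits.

reduced normal form:
  refl (Eq Nat 0 0) (refl Nat 0)
inferred type:
  Eq (Eq Nat 0 0) (refl Nat 0) (refl Nat 0)


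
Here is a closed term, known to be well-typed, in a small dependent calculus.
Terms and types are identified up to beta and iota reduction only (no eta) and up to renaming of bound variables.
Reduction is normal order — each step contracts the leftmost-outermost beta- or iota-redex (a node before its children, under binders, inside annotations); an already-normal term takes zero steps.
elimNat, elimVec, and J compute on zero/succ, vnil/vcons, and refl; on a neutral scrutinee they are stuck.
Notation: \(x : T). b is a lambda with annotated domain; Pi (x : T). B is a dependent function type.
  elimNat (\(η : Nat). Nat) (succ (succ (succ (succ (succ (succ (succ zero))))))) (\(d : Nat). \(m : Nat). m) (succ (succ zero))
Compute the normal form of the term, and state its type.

reduced normal form:
  succ (succ (succ (succ (succ (succ (succ zero))))))
type:
  Nat
observation: 7 normal-order steps separate the term from its normal form.


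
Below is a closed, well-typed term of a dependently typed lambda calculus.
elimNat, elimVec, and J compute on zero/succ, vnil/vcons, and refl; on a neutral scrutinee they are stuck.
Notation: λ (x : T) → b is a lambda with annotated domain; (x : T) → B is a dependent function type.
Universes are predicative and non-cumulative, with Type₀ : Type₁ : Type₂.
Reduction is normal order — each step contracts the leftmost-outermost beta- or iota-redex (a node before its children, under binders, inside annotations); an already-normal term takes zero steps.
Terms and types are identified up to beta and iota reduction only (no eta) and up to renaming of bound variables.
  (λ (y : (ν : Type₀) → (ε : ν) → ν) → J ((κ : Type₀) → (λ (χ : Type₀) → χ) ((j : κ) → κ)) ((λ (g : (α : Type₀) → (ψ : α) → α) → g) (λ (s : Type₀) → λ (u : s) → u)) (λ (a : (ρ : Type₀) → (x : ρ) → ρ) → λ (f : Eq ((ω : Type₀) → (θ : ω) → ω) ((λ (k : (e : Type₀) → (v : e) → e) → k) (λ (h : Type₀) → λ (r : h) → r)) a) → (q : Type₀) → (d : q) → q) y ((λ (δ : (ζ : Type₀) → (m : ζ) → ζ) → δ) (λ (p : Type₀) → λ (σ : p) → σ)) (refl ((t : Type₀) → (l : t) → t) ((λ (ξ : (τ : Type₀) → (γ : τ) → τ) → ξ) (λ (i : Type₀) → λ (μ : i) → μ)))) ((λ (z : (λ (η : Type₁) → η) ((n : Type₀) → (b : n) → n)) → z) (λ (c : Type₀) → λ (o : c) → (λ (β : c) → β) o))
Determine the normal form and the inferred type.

reduced normal form:
  λ (y : Type₀) → λ (ν : y) → ν
inferred type:
  (y : Type₀) → (ν : y) → y
observation: 4 normal-order steps separate the term from its normal form.


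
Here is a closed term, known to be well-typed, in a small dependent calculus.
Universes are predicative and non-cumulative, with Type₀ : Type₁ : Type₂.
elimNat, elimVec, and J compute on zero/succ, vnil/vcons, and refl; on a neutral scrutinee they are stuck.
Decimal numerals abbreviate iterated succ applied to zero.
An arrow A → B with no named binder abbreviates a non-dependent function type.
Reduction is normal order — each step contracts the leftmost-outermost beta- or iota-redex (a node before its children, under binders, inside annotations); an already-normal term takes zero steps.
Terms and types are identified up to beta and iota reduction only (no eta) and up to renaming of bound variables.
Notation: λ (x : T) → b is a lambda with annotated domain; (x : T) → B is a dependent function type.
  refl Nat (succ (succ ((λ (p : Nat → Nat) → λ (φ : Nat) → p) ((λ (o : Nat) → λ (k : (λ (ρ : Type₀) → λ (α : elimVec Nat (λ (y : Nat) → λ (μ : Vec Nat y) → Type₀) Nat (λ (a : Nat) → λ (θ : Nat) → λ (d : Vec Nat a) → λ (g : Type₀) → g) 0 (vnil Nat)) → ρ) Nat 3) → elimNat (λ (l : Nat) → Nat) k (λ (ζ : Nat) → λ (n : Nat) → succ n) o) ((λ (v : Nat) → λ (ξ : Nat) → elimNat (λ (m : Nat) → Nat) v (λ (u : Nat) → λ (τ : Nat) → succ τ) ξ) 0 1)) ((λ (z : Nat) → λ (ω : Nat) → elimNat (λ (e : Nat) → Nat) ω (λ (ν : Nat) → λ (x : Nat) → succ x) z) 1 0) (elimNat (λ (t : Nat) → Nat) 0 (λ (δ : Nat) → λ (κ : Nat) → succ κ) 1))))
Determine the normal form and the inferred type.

resulting normal form:
  refl Nat 4
the term's type:
  Eq Nat 4 4
observation: 18 normal-order steps normalize the term, beginning with a beta-redex.


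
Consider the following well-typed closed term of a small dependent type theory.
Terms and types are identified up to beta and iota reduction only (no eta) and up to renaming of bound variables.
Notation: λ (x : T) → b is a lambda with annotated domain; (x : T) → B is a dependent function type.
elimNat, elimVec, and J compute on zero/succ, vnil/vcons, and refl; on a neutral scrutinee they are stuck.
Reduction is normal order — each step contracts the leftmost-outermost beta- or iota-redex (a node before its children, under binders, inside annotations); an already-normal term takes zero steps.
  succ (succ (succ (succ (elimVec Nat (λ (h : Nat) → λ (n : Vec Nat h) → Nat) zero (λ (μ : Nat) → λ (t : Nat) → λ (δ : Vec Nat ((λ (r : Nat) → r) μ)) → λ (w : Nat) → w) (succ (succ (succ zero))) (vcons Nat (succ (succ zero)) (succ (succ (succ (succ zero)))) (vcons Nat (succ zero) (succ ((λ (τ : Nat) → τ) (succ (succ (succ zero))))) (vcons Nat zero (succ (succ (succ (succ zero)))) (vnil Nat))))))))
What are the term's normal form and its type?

resulting normal form:
  succ (succ (succ (succ zero)))
type:
  Nat


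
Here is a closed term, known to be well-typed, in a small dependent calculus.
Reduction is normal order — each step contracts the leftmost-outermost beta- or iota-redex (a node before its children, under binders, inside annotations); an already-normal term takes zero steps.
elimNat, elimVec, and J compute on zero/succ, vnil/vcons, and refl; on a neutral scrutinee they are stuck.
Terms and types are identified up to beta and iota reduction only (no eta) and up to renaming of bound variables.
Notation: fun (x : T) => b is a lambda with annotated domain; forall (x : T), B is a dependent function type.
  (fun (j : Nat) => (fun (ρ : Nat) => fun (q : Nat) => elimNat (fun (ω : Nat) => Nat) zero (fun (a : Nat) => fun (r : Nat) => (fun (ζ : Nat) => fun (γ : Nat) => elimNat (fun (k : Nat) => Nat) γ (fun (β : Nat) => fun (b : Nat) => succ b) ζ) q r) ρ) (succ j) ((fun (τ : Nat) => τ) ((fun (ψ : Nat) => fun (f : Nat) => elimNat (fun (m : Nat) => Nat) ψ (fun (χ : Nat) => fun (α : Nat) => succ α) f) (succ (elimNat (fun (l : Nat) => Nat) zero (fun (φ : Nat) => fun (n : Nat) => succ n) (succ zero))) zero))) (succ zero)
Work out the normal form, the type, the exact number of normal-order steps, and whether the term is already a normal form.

reduced normal form:
  succ (succ (succ (succ zero)))
inferred type:
  Nat
normal-order step count: 44
started in normal form: no
first contracted redex: a beta-redex


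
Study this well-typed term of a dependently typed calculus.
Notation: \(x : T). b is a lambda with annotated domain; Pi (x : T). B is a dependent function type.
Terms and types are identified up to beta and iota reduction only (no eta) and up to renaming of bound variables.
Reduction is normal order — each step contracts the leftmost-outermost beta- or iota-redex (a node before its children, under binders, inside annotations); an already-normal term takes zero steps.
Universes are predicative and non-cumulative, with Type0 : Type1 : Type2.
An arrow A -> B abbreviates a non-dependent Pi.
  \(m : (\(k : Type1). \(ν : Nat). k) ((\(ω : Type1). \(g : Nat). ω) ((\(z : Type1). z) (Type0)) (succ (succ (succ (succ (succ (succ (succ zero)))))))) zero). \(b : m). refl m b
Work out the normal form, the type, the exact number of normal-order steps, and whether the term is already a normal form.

reduced normal form:
  \(m : Type0). \(k : m). refl m k
inferred type:
  Pi (m : Type0). Pi (k : m). Eq m k k
reduction steps (normal order): 5
started in normal form: no
first contracted redex: a beta-redex


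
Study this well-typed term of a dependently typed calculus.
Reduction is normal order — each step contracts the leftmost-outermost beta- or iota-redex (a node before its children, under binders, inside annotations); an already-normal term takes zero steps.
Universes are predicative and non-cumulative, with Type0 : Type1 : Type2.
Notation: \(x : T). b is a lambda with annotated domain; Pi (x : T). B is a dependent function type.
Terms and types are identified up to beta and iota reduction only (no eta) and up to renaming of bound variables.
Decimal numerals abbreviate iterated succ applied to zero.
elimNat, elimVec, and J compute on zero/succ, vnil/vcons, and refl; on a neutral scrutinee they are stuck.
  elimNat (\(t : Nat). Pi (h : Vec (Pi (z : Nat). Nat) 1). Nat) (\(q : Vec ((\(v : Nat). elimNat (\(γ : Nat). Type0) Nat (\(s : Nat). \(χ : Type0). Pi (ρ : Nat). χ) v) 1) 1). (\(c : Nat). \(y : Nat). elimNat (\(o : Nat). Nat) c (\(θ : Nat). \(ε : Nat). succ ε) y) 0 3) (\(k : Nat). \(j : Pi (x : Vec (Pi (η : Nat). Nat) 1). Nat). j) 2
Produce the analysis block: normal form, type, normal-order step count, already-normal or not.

reduced normal form:
  \(t : Vec (Pi (h : Nat). Nat) 1). 3
inferred type:
  Pi (t : Vec (Pi (h : Nat). Nat) 1). Nat
steps to reach normal form (normal order): 24
already normal: no
first contracted redex: an elimNat iota-redex


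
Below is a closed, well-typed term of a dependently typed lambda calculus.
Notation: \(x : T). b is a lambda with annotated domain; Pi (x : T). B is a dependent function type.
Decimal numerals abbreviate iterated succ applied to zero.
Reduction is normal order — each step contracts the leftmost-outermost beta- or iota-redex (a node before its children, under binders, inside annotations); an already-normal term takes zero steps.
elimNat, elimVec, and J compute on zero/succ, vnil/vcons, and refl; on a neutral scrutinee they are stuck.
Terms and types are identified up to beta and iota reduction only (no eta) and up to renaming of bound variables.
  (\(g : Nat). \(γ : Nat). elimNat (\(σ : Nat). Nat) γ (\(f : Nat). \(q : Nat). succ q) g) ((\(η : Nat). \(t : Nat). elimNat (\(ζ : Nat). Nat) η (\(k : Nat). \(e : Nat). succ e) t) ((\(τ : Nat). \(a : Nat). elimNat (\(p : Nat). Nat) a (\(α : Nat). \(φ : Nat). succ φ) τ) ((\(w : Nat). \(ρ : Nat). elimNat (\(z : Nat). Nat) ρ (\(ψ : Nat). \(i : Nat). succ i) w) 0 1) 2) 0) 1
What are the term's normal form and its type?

reduced normal form:
  4
inferred type:
  Nat
observation: 24 normal-order steps separate the term from its normal form.


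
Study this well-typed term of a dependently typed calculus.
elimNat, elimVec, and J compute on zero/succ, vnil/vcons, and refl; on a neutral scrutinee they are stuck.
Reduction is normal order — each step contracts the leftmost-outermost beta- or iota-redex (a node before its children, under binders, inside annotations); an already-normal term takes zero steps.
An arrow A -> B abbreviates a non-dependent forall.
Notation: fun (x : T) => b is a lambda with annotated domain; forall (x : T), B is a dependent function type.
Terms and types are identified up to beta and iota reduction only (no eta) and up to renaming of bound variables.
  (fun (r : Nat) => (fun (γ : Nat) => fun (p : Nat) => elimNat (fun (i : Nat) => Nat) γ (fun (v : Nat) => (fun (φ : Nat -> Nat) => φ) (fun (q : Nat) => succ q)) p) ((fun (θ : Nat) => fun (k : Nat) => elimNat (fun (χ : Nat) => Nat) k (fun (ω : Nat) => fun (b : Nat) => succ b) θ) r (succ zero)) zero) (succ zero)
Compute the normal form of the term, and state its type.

resulting normal form:
  succ (succ zero)
the term's type:
  Nat
observation: reduction starts at a beta-redex, and 10 normal-order steps reach the normal form.


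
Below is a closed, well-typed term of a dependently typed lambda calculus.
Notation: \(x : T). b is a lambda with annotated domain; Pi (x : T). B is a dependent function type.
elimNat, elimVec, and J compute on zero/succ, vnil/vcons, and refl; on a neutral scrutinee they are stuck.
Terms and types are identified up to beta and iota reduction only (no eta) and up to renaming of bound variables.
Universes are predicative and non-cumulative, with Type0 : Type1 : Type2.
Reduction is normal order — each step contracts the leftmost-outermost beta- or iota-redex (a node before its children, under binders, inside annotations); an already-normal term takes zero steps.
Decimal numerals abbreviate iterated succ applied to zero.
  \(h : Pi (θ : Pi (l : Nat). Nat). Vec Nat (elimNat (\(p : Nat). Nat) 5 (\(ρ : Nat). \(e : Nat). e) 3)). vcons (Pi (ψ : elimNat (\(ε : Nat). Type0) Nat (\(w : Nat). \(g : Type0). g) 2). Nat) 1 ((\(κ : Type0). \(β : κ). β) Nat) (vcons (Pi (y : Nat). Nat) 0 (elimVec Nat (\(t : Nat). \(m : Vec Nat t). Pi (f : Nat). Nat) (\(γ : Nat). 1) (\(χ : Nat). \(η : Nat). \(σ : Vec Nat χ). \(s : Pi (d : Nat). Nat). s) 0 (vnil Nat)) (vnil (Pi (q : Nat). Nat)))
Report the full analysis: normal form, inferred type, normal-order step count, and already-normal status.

reduced normal form:
  \(h : Pi (θ : Pi (l : Nat). Nat). Vec Nat 5). vcons (Pi (p : Nat). Nat) 1 (\(ρ : Nat). ρ) (vcons (Pi (e : Nat). Nat) 0 (\(ψ : Nat). 1) (vnil (Pi (ε : Nat). Nat)))
the term's type:
  Pi (h : Pi (θ : Pi (l : Nat). Nat). Vec Nat 5). Vec (Pi (p : Nat). Nat) 2
steps to reach normal form (normal order): 19
started in normal form: no
first contracted redex: an elimNat iota-redex


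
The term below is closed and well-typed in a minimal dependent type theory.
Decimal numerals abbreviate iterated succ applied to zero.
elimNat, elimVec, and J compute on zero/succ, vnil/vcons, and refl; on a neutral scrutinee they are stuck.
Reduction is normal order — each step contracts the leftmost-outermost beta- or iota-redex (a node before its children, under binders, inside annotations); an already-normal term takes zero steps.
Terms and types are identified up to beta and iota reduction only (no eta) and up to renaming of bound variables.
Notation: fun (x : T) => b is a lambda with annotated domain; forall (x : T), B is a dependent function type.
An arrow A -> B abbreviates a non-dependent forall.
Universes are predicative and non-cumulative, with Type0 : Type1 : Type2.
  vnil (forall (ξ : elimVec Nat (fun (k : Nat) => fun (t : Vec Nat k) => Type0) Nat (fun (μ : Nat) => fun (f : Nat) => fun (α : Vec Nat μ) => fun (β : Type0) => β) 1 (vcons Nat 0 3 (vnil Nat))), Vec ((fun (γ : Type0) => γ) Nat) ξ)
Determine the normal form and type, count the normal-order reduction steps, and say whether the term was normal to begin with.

reduced normal form:
  vnil (forall (ξ : Nat), Vec Nat ξ)
inferred type:
  Vec (forall (ξ : Nat), Vec Nat ξ) 0
reduction steps (normal order): 7
term was already normal: no
first contracted redex: an elimVec iota-redex


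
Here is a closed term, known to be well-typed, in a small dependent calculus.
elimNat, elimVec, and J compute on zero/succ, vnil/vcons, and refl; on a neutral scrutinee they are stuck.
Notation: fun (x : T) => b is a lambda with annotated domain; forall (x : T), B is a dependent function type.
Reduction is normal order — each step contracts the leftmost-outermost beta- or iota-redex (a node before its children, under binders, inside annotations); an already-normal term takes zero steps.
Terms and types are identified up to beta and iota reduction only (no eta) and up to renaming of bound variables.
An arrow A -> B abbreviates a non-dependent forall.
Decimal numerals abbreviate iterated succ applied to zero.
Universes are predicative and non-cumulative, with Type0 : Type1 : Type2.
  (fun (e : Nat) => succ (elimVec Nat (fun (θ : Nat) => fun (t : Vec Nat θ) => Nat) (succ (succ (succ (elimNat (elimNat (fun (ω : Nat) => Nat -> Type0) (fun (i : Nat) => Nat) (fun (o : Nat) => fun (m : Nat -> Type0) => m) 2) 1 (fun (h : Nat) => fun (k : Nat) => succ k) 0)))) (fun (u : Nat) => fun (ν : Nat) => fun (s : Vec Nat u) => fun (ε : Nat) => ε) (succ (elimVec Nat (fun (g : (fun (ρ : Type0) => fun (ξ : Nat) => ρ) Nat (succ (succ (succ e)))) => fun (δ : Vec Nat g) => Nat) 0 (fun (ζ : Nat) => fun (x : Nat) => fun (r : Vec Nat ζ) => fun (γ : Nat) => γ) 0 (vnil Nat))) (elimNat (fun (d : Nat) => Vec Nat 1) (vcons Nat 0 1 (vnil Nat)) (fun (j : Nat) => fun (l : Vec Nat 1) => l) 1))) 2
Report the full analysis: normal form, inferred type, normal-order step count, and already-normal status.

resulting normal form:
  5
type:
  Nat
steps to reach normal form (normal order): 13
term was already normal: no
first redex: a beta-redex


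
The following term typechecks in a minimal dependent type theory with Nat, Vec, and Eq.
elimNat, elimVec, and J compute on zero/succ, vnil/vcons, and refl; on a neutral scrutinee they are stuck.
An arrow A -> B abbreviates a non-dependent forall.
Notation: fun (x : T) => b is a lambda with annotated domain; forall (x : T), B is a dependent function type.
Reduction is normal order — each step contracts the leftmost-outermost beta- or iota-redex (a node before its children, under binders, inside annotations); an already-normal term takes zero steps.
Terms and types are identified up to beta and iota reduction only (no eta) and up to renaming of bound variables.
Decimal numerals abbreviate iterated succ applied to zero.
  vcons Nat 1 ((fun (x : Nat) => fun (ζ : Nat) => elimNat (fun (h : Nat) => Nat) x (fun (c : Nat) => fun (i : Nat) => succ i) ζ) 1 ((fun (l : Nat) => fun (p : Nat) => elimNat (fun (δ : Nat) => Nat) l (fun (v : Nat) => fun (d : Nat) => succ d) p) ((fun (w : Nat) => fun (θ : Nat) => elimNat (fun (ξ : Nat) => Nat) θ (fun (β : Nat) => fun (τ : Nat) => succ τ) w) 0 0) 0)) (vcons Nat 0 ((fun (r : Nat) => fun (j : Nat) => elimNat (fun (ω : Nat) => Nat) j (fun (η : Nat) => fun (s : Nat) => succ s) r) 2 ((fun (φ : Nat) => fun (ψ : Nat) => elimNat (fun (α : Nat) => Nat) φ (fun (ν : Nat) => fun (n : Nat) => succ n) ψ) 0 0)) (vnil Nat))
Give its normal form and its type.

normal form:
  vcons Nat 1 1 (vcons Nat 0 2 (vnil Nat))
type:
  Vec Nat 2
observation: reduction starts at a beta-redex, and 21 normal-order steps reach the normal form.


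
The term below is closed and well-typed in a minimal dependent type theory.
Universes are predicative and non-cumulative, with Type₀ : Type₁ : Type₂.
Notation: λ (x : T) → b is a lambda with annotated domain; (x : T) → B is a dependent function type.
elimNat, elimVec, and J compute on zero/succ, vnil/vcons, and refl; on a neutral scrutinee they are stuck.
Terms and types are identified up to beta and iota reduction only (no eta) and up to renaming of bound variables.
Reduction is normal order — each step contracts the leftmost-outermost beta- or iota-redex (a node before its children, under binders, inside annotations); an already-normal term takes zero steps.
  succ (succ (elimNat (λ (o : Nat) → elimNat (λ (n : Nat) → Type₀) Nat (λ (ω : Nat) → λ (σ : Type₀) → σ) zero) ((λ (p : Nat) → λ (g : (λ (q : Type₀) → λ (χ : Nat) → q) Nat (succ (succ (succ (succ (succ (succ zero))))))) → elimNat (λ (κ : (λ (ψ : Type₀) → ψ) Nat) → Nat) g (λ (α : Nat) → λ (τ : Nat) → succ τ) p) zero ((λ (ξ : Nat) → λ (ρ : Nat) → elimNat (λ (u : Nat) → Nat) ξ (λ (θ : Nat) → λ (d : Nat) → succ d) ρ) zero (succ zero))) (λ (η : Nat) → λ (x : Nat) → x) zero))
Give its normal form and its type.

reduced normal form:
  succ (succ (succ zero))
type:
  Nat


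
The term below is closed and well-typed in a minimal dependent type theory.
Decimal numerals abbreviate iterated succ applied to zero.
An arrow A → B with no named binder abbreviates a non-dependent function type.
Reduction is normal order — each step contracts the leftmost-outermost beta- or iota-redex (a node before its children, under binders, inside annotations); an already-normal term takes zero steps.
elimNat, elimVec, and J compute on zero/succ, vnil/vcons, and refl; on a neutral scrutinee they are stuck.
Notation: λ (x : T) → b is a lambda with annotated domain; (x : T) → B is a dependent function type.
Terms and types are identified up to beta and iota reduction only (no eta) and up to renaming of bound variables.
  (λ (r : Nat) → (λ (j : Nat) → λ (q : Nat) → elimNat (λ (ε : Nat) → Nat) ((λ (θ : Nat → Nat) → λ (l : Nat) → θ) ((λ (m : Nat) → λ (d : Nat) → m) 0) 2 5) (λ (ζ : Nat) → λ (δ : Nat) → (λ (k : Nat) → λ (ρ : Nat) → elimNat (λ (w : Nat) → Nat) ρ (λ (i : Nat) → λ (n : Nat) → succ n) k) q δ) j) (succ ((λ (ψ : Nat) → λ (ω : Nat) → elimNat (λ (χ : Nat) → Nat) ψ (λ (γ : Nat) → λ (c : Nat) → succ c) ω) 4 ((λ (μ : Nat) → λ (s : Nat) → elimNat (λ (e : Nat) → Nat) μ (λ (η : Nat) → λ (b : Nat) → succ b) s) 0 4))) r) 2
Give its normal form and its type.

normal form:
  18
the term's type:
  Nat
observation: the term reaches its normal form after 83 normal-order steps.


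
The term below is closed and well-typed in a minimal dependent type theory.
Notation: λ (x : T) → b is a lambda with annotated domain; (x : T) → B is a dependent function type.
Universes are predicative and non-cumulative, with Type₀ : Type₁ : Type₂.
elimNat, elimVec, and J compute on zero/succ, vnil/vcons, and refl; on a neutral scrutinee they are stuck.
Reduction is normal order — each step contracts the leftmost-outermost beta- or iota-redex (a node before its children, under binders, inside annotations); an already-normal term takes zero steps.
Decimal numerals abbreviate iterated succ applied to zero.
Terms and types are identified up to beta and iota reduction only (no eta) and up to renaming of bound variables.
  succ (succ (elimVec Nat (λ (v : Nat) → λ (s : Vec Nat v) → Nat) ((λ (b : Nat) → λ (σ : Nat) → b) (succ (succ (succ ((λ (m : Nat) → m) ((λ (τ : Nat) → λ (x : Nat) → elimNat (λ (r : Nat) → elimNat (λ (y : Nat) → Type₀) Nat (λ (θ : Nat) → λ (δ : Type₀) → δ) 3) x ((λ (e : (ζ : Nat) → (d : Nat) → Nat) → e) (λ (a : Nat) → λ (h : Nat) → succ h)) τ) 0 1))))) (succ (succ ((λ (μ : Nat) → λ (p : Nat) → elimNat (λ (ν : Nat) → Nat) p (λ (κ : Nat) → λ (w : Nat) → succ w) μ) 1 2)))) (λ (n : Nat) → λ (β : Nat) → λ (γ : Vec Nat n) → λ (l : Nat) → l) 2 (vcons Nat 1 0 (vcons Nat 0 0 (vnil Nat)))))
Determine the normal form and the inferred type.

normal form:
  6
type:
  Nat


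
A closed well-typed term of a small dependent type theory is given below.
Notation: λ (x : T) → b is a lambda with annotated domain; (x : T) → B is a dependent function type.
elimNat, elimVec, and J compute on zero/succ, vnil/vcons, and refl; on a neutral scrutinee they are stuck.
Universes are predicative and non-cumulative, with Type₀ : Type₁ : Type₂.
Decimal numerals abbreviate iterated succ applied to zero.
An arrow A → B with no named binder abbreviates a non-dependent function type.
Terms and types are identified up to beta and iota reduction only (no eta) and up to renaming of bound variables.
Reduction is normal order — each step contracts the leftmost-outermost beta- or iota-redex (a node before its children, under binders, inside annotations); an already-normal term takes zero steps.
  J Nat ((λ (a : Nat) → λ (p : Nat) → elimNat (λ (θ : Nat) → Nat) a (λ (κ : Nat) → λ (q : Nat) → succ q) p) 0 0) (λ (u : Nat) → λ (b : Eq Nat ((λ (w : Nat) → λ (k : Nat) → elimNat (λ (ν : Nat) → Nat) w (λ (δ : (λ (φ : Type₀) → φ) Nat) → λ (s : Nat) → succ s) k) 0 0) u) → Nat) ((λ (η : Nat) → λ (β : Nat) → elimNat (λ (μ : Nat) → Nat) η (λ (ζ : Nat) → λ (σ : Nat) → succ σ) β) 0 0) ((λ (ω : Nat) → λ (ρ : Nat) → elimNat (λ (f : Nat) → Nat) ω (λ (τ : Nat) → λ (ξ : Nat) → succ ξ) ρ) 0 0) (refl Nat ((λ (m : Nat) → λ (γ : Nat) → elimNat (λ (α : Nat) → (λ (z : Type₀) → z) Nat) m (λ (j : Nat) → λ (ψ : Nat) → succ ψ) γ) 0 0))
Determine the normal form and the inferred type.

reduced normal form:
  0
type:
  Nat
observation: reduction starts at a J iota-redex, and 4 normal-order steps reach the normal form.
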